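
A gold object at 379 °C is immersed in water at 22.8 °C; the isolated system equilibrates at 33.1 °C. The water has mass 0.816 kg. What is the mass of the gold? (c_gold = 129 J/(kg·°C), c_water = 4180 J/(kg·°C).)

|Q_gold| = |Q_water|:
m·129·(379 − 33.1) = 0.816·4180·(33.1 − 22.8)
44621 m = 35132  ⇒  m ≈ 0.7873 kg

m ≈ 0.787 kg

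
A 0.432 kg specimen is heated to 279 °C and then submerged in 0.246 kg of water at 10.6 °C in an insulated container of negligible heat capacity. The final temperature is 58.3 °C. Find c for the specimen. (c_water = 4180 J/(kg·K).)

c ≈ 514 J/(kg·K)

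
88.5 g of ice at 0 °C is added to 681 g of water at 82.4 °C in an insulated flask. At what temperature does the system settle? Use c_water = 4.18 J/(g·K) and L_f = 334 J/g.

Let T be the final temperature. ΣQ_i = 0:
latent heat to melt: 88.5·334 = 29559
  warm the meltwater: 369.93 T
  water: 2846.6(T − 82.4)
3216.5 T = 234558 − 29559 = 204999
T ≈ 63.73 °C (positive, so assuming full melt was valid).

T_f ≈ 63.7 °C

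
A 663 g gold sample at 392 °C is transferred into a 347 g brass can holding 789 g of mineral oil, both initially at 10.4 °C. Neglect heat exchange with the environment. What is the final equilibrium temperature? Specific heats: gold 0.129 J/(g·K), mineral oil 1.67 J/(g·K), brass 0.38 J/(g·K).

T_f = Σ m_i c_i T_i / Σ m_i c_i:
T_f = (85.53·392 + 1317.6·10.4 + 131.86·10.4) / (85.53 + 1317.6 + 131.86)
    = 48601 / 1535 ≈ 31.66 °C

T_f ≈ 31.7 °C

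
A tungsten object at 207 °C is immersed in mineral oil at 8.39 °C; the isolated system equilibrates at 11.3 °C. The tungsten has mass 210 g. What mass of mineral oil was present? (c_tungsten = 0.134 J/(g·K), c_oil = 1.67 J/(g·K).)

m ≈ 1130 g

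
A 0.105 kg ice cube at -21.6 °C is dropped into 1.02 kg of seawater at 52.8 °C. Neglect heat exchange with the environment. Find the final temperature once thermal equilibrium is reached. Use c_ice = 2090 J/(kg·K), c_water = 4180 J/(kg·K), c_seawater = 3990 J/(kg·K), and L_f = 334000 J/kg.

T_f ≈ 38.8 °C

Energy balance with sensible and latent terms:
warm ice to 0 °C: 0.105·2090·(0 − (-21.6)) = 4740.1
  latent heat to melt: 0.105·334000 = 35070
  warm the meltwater: 438.9 T
  seawater cools: 1.02·3990·(T − 52.8) = 4069.8(T − 52.8)
4508.7 T = 214885 − 39810 = 175075
T ≈ 38.83 °C (positive, so assuming full melt was valid).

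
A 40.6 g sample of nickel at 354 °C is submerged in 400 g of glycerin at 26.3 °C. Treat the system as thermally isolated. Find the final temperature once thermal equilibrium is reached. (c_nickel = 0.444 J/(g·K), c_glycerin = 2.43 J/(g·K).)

Setting the total heat transfer to zero:
40.6·0.444·(T − 354) + 400·2.43·(T − 26.3) = 0
18.03(T − 354) + 972(T − 26.3) = 0
(18.03 + 972) T = 18.03·354 + 972·26.3
T = 31945 / 990.03 = 32.3 °C

T_f ≈ 32.3 °C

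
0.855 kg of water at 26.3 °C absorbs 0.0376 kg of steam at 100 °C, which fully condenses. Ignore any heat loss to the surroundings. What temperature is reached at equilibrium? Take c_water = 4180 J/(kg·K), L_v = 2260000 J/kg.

T_f ≈ 52.2 °C

Let T be the final temperature. ΣQ_i = 0:
steam→water at 100 °C releases m L_v = 0.0376×2260000 = 84976
  condensed water 100 °C→T: 157.17(T − 100)
  water warms: 0.855×4180×(T − 26.3) = 3573.9(T − 26.3)
3731.1 T = 84976 + 15717 + 93994 = 194686
T ≈ 52.18 °C (< 100 °C, so full condensation is consistent).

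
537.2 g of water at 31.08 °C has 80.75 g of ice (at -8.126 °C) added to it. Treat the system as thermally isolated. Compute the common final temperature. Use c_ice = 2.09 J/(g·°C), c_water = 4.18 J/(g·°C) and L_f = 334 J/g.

T_f ≈ 16.0 °C

Heat gained plus heat lost sum to zero:
warm ice to 0 °C: 80.75×2.09×(0 − (-8.126)) = 1371.4; latent heat to melt: 80.75×334 = 26970; meltwater 0→T: 80.75×4.18×T = 337.53 T; water cools: 537.2×4.18×(T − 31.08) = 2245.5(T − 31.08)
2583 T = 69790 − 28342 = 41448
T ≈ 16.05 °C — above 0 °C, consistent with complete melting.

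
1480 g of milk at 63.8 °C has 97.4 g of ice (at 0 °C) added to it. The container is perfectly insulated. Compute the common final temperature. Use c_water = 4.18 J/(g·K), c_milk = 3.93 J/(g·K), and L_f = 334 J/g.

T_f ≈ 54.4 °C

Heat gained plus heat lost sum to zero:
melt ice: 97.4·334 = 32532
  meltwater 0→T: 97.4·4.18·T = 407.13 T
  milk cools: 1480·3.93·(T − 63.8) = 5816.4(T − 63.8)
6223.5 T = 371086 − 32532 = 338555
T ≈ 54.40 °C. Since T > 0 °C, the all-ice-melts assumption holds.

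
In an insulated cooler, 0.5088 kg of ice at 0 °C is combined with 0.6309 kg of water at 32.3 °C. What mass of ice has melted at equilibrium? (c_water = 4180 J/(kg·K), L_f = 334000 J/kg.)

m_melted ≈ 0.255 kg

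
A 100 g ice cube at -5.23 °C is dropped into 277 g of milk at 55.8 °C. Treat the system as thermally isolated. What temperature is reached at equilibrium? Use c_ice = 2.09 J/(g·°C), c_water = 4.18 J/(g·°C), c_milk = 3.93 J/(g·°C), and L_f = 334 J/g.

T_f ≈ 17.4 °C

Let T be the final temperature. ΣQ_i = 0:
ice -5.23→0 °C: 100×2.09×5.23 = 1093.1
  melt ice: 100×334 = 33400
  warm the meltwater: 418 T
  milk: 1088.6(T − 55.8)
1506.6 T = 60744 − 34493 = 26251
T ≈ 17.42 °C — above 0 °C, consistent with complete melting.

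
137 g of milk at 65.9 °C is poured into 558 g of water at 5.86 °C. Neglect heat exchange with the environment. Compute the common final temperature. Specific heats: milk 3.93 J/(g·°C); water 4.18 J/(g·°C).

T_f ≈ 17.1 °C

T_f = Σ m_i c_i T_i / Σ m_i c_i:
T_f = (538.41·65.9 + 2332.4·5.86) / (538.41 + 2332.4)
    = 49149 / 2870.8 ≈ 17.12 °C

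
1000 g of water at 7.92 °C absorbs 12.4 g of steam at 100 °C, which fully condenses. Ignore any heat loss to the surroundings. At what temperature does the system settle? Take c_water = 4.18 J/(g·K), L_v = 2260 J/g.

Conservation of energy gives ΣQ = 0:
condense steam: −12.4×2260 = −28024
  condensed water 100 °C→T: 51.83(T − 100)
  water warms: 1000×4.18×(T − 7.92) = 4180(T − 7.92)
4231.8 T = 28024 + 5183.2 + 33106 = 66313
T ≈ 15.67 °C — below 100 °C, confirming all the steam condensed.

T_f ≈ 15.7 °C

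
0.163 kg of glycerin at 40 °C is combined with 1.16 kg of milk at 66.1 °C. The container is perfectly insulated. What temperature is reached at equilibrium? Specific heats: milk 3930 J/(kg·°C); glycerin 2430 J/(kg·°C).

T_f ≈ 64.0 °C

Net heat exchanged in the isolated system is zero:
1.16*3930*(T − 66.1) + 0.163*2430*(T − 40) = 0
(4558.8 + 396.09) T = 4558.8*66.1 + 396.09*40
T = 317180 / 4954.9 = 64 °C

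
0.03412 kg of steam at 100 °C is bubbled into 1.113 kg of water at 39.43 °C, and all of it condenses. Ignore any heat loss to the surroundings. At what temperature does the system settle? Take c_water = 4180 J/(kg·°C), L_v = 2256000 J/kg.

Let T be the final temperature. ΣQ_i = 0:
condense steam: −0.03412·2256000 = −76975; condensed water 100 °C→T: 142.62(T − 100); water warms: 1.113·4180·(T − 39.43) = 4652.3(T − 39.43)
4795 T = 76975 + 14262 + 183442 = 274679
T ≈ 57.28 °C (< 100 °C, so full condensation is consistent).

T_f ≈ 57.3 °C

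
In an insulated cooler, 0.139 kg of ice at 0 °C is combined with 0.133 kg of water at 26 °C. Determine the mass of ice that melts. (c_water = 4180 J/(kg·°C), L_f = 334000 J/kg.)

Cooling the water to 0 °C releases 0.133·4180·26 = 14454 J.
Fully melting the ice requires m_ice L_f = 0.139·334000 = 46426 J.
That's not enough to melt it all — equilibrium is at 0 °C with ice remaining.
m_melt = 14454 / L_f = 0.04328 kg.

m_melted ≈ 0.0433 kg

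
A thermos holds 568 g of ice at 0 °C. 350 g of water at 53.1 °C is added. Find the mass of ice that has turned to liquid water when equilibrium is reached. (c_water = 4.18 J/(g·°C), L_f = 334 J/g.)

m_melted ≈ 233 g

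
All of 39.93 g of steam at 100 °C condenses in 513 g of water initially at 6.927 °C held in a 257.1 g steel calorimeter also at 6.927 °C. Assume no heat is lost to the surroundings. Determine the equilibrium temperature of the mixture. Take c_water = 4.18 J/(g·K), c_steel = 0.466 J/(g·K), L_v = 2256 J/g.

T_f ≈ 50.4 °C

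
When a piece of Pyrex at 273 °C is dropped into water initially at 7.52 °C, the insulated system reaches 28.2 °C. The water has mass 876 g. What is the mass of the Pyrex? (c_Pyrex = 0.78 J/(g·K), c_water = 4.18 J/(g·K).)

m ≈ 397 g

|Q_Pyrex| = |Q_water|:
m·0.78·(273 − 28.2) = 876·4.18·(28.2 − 7.52)
190.94 m = 75724  ⇒  m ≈ 396.6 g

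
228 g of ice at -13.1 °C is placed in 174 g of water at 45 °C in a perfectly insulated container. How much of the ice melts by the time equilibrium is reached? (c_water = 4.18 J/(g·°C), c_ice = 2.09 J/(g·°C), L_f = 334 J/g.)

Water can give up m c ΔT = 174×4.18×45 = 32729 J before reaching 0 °C.
Of that, 228×2.09×13.1 = 6242.4 J goes to bring the ice to 0 °C, leaving 26487 J.
To melt every bit of ice: 228×334 = 76152 J.
Since 26487 < 76152 J, not all the ice melts; equilibrium is at 0 °C.
m_melt = 26487 / L_f = 79.3 g.

m_melted ≈ 79.3 g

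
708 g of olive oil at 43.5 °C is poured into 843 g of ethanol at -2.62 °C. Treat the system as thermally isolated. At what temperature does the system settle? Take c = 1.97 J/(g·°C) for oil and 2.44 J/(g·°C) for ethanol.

T_f ≈ 16.0 °C

|Q_oil| = |Q_ethanol|:
708·1.97·(43.5 − T) = 843·2.44·(T − (-2.62))
1394.8(43.5 − T) = 2056.9(T − (-2.62))
3451.7 T = 55283  ⇒  T ≈ 16.02 °C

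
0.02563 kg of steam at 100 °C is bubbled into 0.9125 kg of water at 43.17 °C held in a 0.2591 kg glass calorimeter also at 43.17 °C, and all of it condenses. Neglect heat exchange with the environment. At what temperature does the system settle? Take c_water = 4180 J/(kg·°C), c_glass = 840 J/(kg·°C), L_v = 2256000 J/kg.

Sum of m c ΔT and latent-heat terms is zero:
latent heat released on condensation: 0.02563×2256000 = 57821; condensate cools 100→T: 0.02563×4180×(T − 100) = 107.13(T − 100); original water: 3814.2(T − 43.17); cup: 217.64(T − 43.17)
4139 T = 57821 + 10713 + 174057 = 242591
T ≈ 58.61 °C (< 100 °C, so full condensation is consistent).

T_f ≈ 58.6 °C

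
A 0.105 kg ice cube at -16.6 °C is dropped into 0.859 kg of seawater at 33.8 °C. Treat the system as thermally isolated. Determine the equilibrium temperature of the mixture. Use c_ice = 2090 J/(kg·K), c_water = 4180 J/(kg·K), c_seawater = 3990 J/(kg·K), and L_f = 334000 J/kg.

T_f ≈ 20.0 °C

Setting the total heat transfer to zero:
warm ice to 0 °C: 0.105·2090·(0 − (-16.6)) = 3642.9
  latent heat to melt: 0.105·334000 = 35070
  meltwater 0→T: 0.105·4180·T = 438.9 T
  seawater: 3427.4(T − 33.8)
3866.3 T = 115846 − 38713 = 77134
T ≈ 19.95 °C — above 0 °C, consistent with complete melting.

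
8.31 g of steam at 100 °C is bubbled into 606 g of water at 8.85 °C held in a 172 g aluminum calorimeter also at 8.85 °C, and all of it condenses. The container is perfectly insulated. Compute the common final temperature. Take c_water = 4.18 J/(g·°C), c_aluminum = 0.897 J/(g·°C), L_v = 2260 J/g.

T_f ≈ 16.9 °C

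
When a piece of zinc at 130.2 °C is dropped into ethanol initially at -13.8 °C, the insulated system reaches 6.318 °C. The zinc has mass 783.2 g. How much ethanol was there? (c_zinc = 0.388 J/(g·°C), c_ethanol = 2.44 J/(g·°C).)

Heat lost by the zinc = heat gained by the ethanol:
783.2×0.388×(130.2 − 6.318) = m×2.44×(6.318 − (-13.8))
49.09 m = 37645  ⇒  m ≈ 766.9 g

m ≈ 767 g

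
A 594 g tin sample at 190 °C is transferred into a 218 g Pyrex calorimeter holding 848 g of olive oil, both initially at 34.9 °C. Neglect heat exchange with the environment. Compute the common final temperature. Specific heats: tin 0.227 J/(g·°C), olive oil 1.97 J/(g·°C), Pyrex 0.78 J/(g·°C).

Setting the total heat transfer to zero:
594*0.227*(T − 190) + 848*1.97*(T − 34.9) + 218*0.78*(T − 34.9) = 0
134.84(T − 190) + 1670.6(T − 34.9) + 170.04(T − 34.9) = 0
1975.4 T = 89856
T = 89856 / 1975.4 = 45.5 °C

T_f ≈ 45.5 °C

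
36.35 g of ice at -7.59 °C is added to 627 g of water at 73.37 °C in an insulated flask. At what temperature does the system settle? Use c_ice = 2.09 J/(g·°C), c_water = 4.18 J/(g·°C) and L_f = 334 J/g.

T_f ≈ 64.8 °C

Sum of m c ΔT and latent-heat terms is zero:
ice -7.59→0 °C: 36.35·2.09·7.59 = 576.62; fusion: m_ice L_f = 36.35·334 = 12141; meltwater 0→T: 36.35·4.18·T = 151.94 T; water: 2620.9(T − 73.37)
2772.8 T = 192292 − 12718 = 179575
T ≈ 64.76 °C — above 0 °C, consistent with complete melting.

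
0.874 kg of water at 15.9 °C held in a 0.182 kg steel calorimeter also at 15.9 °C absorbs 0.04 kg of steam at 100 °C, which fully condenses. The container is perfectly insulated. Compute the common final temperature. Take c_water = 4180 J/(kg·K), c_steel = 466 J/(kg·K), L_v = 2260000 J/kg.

T_f ≈ 42.6 °C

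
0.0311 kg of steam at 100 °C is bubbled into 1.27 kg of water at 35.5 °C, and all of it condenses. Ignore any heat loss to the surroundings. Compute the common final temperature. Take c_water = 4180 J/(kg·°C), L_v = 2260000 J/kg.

Setting the total heat transfer to zero:
condense steam: −0.0311·2260000 = −70286
  condensed water 100 °C→T: 130(T − 100)
  water warms: 1.27·4180·(T − 35.5) = 5308.6(T − 35.5)
5438.6 T = 70286 + 13000 + 188455 = 271741
T ≈ 49.97 °C, under the boiling point, so the assumption holds.

T_f ≈ 50.0 °C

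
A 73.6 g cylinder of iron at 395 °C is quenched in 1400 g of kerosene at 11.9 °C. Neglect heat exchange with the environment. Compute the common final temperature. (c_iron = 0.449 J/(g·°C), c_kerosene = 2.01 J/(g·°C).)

T_f ≈ 16.3 °C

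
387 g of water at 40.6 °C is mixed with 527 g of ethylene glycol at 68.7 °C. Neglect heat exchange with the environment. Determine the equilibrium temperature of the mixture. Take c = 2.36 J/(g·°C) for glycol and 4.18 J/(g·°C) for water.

T_f ≈ 52.8 °C

T_f = Σ m_i c_i T_i / Σ m_i c_i:
T_f = (1243.7×68.7 + 1617.7×40.6) / (1243.7 + 1617.7)
    = 151121 / 2861.4 ≈ 52.81 °C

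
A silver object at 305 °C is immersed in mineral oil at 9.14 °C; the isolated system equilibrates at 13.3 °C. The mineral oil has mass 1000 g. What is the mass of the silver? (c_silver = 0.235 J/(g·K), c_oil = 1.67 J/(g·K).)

m ≈ 101 g

Taking heat into each body as positive, Σ m c ΔT = 0:
m×0.235×(13.3 − 305) + 1000×1.67×(13.3 − 9.14) = 0
-68.55 m = -6947.2
m = -6947.2/-68.55 ≈ 101.3 g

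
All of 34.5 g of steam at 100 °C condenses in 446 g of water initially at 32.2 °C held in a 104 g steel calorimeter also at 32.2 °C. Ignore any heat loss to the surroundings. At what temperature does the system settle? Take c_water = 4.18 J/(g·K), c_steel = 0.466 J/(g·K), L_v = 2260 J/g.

T_f ≈ 74.9 °C

Conservation of energy gives ΣQ = 0:
latent heat released on condensation: 34.5×2260 = 77970; condensed water 100 °C→T: 144.21(T − 100); water warms: 446×4.18×(T − 32.2) = 1864.3(T − 32.2); cup: 48.46(T − 32.2)
2057 T = 77970 + 14421 + 61590 = 153981
T ≈ 74.86 °C, under the boiling point, so the assumption holds.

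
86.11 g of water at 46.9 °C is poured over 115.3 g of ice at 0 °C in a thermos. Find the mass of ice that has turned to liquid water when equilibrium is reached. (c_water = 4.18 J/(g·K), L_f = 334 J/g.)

m_melted ≈ 50.5 g

Water can give up m c ΔT = 86.11·4.18·46.9 = 16881 J before reaching 0 °C.
Melting all 115.3 g of ice would need 115.3·334 = 38510 J.
Since 16881 < 38510 J, not all the ice melts; equilibrium is at 0 °C.
Mass melted = 16881/334 ≈ 50.54 g.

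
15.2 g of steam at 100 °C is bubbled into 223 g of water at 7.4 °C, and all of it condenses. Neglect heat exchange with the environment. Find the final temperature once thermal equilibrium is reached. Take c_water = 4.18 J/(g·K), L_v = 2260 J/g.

T_f ≈ 47.8 °C

Heat gained plus heat lost sum to zero:
steam→water at 100 °C releases m L_v = 15.2·2260 = 34352; condensate cools 100→T: 15.2·4.18·(T − 100) = 63.54(T − 100); water warms: 223·4.18·(T − 7.4) = 932.14(T − 7.4)
995.68 T = 34352 + 6353.6 + 6897.8 = 47603
T ≈ 47.81 °C, under the boiling point, so the assumption holds.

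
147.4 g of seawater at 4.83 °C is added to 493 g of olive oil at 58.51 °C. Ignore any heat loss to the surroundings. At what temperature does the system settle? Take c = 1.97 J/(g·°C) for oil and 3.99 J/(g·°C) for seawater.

Conservation of energy gives ΣQ = 0:
493·1.97·(T − 58.51) + 147.4·3.99·(T − 4.83) = 0
1559.3 T = 59666
T ≈ 38.26 °C

T_f ≈ 38.3 °C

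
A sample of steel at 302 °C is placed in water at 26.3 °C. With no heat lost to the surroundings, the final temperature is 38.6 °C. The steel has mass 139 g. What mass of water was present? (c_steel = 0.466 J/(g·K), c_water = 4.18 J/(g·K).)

|Q_steel| = |Q_water|:
139·0.466·(302 − 38.6) = m·4.18·(38.6 − 26.3)
51.41 m = 17061  ⇒  m ≈ 331.8 g

m ≈ 332 g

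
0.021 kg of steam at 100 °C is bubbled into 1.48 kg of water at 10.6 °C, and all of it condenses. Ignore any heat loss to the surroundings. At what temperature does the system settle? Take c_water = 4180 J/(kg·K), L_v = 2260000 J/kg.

T_f ≈ 19.4 °C

Energy conservation, ΣQ = 0:
steam→water at 100 °C releases m L_v = 0.021×2260000 = 47460
  condensate cools 100→T: 0.021×4180×(T − 100) = 87.78(T − 100)
  original water: 6186.4(T − 10.6)
6274.2 T = 47460 + 8778 + 65576 = 121814
T ≈ 19.42 °C (< 100 °C, so full condensation is consistent).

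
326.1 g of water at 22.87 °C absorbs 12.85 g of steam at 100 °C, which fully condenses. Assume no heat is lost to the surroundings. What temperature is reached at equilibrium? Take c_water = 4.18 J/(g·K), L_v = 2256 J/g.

T_f ≈ 46.3 °C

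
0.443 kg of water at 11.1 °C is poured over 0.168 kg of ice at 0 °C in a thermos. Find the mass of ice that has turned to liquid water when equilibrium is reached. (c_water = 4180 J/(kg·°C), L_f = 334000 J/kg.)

m_melted ≈ 0.0615 kg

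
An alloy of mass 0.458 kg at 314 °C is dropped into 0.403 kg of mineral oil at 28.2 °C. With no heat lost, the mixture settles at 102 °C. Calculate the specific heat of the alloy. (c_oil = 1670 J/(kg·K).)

c ≈ 512 J/(kg·K)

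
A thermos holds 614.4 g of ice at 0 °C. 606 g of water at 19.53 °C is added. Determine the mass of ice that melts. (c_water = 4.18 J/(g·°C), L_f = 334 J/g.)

Heat available from the water dropping to 0 °C: 606·4.18·19.53 = 49471 J.
To melt every bit of ice: 614.4·334 = 205210 J.
49471 J < 205210 J, so only part of the ice melts and the system sits at 0 °C.
m_melt = 49471 / L_f = 148.1 g.

m_melted ≈ 148 g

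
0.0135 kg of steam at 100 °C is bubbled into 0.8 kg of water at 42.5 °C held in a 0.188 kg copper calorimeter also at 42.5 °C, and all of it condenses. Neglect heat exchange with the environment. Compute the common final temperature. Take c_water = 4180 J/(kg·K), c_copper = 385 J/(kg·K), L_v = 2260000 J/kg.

Let T be the final temperature. ΣQ_i = 0:
condense steam: −0.0135·2260000 = −30510; condensate cools 100→T: 0.0135·4180·(T − 100) = 56.43(T − 100); original water: 3344(T − 42.5); copper cup: 0.188·385·(T − 42.5) = 72.38(T − 42.5)
3472.8 T = 30510 + 5643 + 145196 = 181349
T ≈ 52.22 °C, under the boiling point, so the assumption holds.

T_f ≈ 52.2 °C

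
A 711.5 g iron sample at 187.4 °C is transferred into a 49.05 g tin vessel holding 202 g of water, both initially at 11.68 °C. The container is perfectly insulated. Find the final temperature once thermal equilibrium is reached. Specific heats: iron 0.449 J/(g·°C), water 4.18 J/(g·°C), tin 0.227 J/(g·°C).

T_f ≈ 59.5 °C

T_f is the heat-capacity-weighted average of the initial temperatures:
T_f = (319.46*187.4 + 844.36*11.68 + 11.13*11.68) / (319.46 + 844.36 + 11.13)
    = 69860 / 1175 ≈ 59.46 °C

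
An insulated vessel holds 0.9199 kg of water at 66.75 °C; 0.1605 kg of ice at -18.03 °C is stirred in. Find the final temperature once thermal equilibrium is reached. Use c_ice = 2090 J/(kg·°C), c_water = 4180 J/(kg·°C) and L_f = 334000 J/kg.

T_f ≈ 43.6 °C

Let T be the final temperature. ΣQ_i = 0:
ice -18.03→0 °C: 0.1605·2090·18.03 = 6048.1; latent heat to melt: 0.1605·334000 = 53607; meltwater 0→T: 0.1605·4180·T = 670.89 T; water: 3845.2(T − 66.75)
4516.1 T = 256666 − 59655 = 197011
T ≈ 43.62 °C. Since T > 0 °C, the all-ice-melts assumption holds.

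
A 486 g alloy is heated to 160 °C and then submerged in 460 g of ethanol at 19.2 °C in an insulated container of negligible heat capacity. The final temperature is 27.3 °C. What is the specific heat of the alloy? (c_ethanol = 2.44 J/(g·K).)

Conservation of energy gives ΣQ = 0:
486×c×(27.3 − 160) + 460×2.44×(27.3 − 19.2) = 0
-64492 c = -9091.4
c = -9091.4/-64492 ≈ 0.141 J/(g·K)

c ≈ 0.141 J/(g·K)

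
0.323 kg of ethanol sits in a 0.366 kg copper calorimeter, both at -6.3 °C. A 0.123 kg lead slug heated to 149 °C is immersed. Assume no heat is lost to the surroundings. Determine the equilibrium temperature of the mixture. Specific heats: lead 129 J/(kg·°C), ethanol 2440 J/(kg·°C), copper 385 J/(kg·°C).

Taking heat into each body as positive, Σ m c ΔT = 0:
0.123×129×(T − 149) + 0.323×2440×(T − (-6.3)) + 0.366×385×(T − (-6.3)) = 0
15.87(T − 149) + 788.12(T − (-6.3)) + 140.91(T − (-6.3)) = 0
(15.87 + 788.12 + 140.91) T = 15.87×149 + 788.12×(-6.3) + 140.91×(-6.3)
T = -3488.7 / 944.9 = -3.69 °C

T_f ≈ -3.7 °C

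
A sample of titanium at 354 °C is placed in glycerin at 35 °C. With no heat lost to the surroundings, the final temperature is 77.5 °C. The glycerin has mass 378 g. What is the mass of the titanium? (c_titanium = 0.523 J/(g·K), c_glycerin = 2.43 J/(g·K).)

m ≈ 270 g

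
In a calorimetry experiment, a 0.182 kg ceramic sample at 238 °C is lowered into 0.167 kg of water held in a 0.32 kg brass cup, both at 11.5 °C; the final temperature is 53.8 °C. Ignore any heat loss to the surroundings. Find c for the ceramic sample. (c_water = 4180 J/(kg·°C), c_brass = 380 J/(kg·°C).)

c ≈ 1030 J/(kg·°C)

Taking heat into each body as positive, Σ m c ΔT = 0:
0.182×c×(53.8 − 238) + 0.167×4180×(53.8 − 11.5) + 0.32×380×(53.8 − 11.5) = 0
-33.52 c = -34672
c = -34672/-33.52 ≈ 1034 J/(kg·°C)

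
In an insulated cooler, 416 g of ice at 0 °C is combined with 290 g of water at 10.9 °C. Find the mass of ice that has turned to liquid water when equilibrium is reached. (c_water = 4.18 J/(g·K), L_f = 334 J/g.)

m_melted ≈ 39.6 g

Cooling the water to 0 °C releases 290·4.18·10.9 = 13213 J.
Fully melting the ice requires m_ice L_f = 416·334 = 138944 J.
13213 J < 138944 J, so only part of the ice melts and the system sits at 0 °C.
m_melt = 13213 / L_f = 39.56 g.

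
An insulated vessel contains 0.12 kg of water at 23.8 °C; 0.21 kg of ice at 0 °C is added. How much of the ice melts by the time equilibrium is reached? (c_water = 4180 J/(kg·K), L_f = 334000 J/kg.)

m_melted ≈ 0.0357 kg

Cooling the water to 0 °C releases 0.12×4180×23.8 = 11938 J.
Melting all 0.21 kg of ice would need 0.21×334000 = 70140 J.
Since 11938 < 70140 J, not all the ice melts; equilibrium is at 0 °C.
Mass melted = 11938/334000 ≈ 0.03574 kg.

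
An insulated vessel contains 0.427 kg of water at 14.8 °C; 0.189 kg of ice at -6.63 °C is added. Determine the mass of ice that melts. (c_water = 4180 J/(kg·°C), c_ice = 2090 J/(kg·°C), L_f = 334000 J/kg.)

m_melted ≈ 0.0712 kg

Water can give up m c ΔT = 0.427·4180·14.8 = 26416 J before reaching 0 °C.
Of that, 0.189·2090·6.63 = 2618.9 J goes to bring the ice to 0 °C, leaving 23797 J.
To melt every bit of ice: 0.189·334000 = 63126 J.
That's not enough to melt it all — equilibrium is at 0 °C with ice remaining.
m_melted·334000 = 23797  ⇒  m_melted ≈ 0.07125 kg.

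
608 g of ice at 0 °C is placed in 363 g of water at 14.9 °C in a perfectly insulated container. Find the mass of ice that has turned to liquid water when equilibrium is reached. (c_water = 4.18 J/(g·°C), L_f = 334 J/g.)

Cooling the water to 0 °C releases 363·4.18·14.9 = 22608 J.
Melting all 608 g of ice would need 608·334 = 203072 J.
That's not enough to melt it all — equilibrium is at 0 °C with ice remaining.
m_melt = 22608 / L_f = 67.69 g.

m_melted ≈ 67.7 g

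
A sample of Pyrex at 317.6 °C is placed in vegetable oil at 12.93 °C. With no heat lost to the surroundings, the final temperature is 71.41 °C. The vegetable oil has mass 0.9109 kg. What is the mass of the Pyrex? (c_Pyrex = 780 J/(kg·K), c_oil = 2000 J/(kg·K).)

Energy conservation, ΣQ = 0:
m·780·(71.41 − 317.6) + 0.9109·2000·(71.41 − 12.93) = 0
-192028 m = -106539
m = -106539/-192028 ≈ 0.5548 kg

m ≈ 0.555 kg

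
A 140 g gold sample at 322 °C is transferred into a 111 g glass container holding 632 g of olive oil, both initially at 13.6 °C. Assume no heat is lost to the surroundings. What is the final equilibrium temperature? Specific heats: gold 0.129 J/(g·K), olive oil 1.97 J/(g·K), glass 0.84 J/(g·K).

Let T be the final temperature. ΣQ_i = 0:
140*0.129*(T − 322) + 632*1.97*(T − 13.6) + 111*0.84*(T − 13.6) = 0
18.06(T − 322) + 1245(T − 13.6) + 93.24(T − 13.6) = 0
1356.3 T = 24016
T = 24016/1356.3 ≈ 17.71 °C

T_f ≈ 17.7 °C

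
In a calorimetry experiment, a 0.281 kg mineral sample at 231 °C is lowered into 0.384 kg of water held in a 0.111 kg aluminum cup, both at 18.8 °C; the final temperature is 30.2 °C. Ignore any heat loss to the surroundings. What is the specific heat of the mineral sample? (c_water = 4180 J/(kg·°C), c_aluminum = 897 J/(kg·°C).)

c ≈ 344 J/(kg·°C)

Energy conservation, ΣQ = 0:
0.281·c·(30.2 − 231) + 0.384·4180·(30.2 − 18.8) + 0.111·897·(30.2 − 18.8) = 0
-56.42 c = -19433
c = -19433/-56.42 ≈ 344.4 J/(kg·°C)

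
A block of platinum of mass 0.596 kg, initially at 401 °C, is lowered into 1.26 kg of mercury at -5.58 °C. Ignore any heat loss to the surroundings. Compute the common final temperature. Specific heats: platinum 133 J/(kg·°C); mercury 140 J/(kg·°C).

Setting the total heat transfer to zero:
0.596*133*(T − 401) + 1.26*140*(T − (-5.58)) = 0
79.27(T − 401) + 176.4(T − (-5.58)) = 0
255.67 T = 30802
T ≈ 120.48 °C

T_f ≈ 120.5 °C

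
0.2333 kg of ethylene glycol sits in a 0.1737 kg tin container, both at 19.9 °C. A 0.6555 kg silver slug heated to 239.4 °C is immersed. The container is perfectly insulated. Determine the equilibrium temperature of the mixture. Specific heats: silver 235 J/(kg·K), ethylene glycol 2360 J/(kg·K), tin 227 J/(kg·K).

Taking heat into each body as positive, Σ m c ΔT = 0:
0.6555·235·(T − 239.4) + 0.2333·2360·(T − 19.9) + 0.1737·227·(T − 19.9) = 0
744.06 T = 48619
T ≈ 65.34 °C

T_f ≈ 65.3 °C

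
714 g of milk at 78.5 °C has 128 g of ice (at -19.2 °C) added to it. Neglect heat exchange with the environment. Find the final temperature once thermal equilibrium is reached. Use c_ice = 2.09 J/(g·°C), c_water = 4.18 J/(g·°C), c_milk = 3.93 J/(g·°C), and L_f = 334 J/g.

Energy conservation, ΣQ = 0:
warm ice to 0 °C: 128·2.09·(0 − (-19.2)) = 5136.4; latent heat to melt: 128·334 = 42752; meltwater 0→T: 128·4.18·T = 535.04 T; milk cools: 714·3.93·(T − 78.5) = 2806(T − 78.5)
3341.1 T = 220273 − 47888 = 172384
T ≈ 51.60 °C. Since T > 0 °C, the all-ice-melts assumption holds.

T_f ≈ 51.6 °C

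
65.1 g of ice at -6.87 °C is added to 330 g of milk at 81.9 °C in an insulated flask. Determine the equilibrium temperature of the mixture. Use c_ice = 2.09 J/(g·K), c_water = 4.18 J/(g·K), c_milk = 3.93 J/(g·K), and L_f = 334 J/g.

T_f ≈ 53.2 °C

Let T be the final temperature. ΣQ_i = 0:
ice -6.87→0 °C: 65.1×2.09×6.87 = 934.73; latent heat to melt: 65.1×334 = 21743; warm the meltwater: 272.12 T; milk: 1296.9(T − 81.9)
1569 T = 106216 − 22678 = 83538
T ≈ 53.24 °C. Since T > 0 °C, the all-ice-melts assumption holds.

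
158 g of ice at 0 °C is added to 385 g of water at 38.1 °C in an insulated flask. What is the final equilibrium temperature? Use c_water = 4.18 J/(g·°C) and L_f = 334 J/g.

T_f ≈ 3.8 °C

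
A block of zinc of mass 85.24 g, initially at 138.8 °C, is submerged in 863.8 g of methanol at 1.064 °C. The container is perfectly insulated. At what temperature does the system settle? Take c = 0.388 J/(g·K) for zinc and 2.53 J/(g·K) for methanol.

T_f ≈ 3.1 °C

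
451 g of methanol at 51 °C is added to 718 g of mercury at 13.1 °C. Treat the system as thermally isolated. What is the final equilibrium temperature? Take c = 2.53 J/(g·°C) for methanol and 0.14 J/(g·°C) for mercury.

T_f ≈ 47.9 °C

Setting the total heat transfer to zero:
451*2.53*(T − 51) + 718*0.14*(T − 13.1) = 0
1141(T − 51) + 100.52(T − 13.1) = 0
(1141 + 100.52) T = 1141*51 + 100.52*13.1
T = 59509 / 1241.5 = 47.9 °C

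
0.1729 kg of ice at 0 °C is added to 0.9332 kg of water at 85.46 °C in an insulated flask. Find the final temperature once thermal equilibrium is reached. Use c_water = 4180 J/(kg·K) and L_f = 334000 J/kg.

T_f ≈ 59.6 °C

Sum of m c ΔT and latent-heat terms is zero:
latent heat to melt: 0.1729×334000 = 57749; meltwater 0→T: 0.1729×4180×T = 722.72 T; water: 3900.8(T − 85.46)
4623.5 T = 333360 − 57749 = 275612
T ≈ 59.61 °C — above 0 °C, consistent with complete melting.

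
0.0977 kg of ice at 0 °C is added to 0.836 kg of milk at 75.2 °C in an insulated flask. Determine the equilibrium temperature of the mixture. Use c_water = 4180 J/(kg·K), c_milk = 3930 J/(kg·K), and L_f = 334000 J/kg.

T_f ≈ 58.1 °C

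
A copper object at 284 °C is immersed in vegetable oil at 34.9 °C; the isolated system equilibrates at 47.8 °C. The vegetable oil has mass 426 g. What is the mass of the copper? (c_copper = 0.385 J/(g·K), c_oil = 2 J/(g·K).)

m ≈ 121 g

Heat lost by the copper = heat gained by the oil:
m·0.385·(284 − 47.8) = 426·2·(47.8 − 34.9)
90.94 m = 10991  ⇒  m ≈ 120.9 g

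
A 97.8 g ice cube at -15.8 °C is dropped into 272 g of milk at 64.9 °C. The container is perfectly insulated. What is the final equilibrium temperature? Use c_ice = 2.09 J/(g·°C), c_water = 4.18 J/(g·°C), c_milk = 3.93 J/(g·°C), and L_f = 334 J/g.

Energy balance with sensible and latent terms:
warm ice to 0 °C: 97.8·2.09·(0 − (-15.8)) = 3229.6; fusion: m_ice L_f = 97.8·334 = 32665; warm the meltwater: 408.8 T; milk cools: 272·3.93·(T − 64.9) = 1069(T − 64.9)
1477.8 T = 69376 − 35895 = 33481
T ≈ 22.66 °C — above 0 °C, consistent with complete melting.

T_f ≈ 22.7 °C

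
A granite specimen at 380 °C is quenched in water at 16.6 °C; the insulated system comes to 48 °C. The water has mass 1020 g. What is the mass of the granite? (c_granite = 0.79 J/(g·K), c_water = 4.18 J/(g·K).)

m ≈ 510 g

Conservation of energy gives ΣQ = 0:
m×0.79×(48 − 380) + 1020×4.18×(48 − 16.6) = 0
-262.28 m = -133877
m = -133877/-262.28 ≈ 510.4 g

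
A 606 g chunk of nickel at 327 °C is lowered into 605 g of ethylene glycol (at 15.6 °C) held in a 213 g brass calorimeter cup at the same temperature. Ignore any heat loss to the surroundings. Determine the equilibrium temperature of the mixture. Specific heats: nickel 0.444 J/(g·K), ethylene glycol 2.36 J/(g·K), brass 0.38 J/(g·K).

Setting the total heat transfer to zero:
606·0.444·(T − 327) + 605·2.36·(T − 15.6) + 213·0.38·(T − 15.6) = 0
269.06(T − 327) + 1427.8(T − 15.6) + 80.94(T − 15.6) = 0
(269.06 + 1427.8 + 80.94) T = 269.06·327 + 1427.8·15.6 + 80.94·15.6
T = 111520/1777.8 ≈ 62.73 °C

T_f ≈ 62.7 °C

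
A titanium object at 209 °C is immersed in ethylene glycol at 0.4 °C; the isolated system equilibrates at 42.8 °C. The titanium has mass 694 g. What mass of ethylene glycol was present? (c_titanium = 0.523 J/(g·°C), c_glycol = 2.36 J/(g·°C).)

Let T be the final temperature. ΣQ_i = 0:
694×0.523×(42.8 − 209) + m×2.36×(42.8 − 0.4) = 0
100.06 m = 60324
m = 60324/100.06 ≈ 602.9 g

m ≈ 603 g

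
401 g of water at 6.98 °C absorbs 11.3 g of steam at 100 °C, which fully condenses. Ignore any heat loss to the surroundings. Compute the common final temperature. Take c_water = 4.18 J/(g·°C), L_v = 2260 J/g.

T_f ≈ 24.3 °C

Let T be the final temperature. ΣQ_i = 0:
steam→water at 100 °C releases m L_v = 11.3×2260 = 25538
  condensed water 100 °C→T: 47.23(T − 100)
  water warms: 401×4.18×(T − 6.98) = 1676.2(T − 6.98)
1723.4 T = 25538 + 4723.4 + 11700 = 41961
T ≈ 24.35 °C, under the boiling point, so the assumption holds.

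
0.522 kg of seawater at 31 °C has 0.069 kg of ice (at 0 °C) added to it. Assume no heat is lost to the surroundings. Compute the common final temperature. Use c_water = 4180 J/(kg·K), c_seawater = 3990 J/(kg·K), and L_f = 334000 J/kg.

Energy balance with sensible and latent terms:
fusion: m_ice L_f = 0.069×334000 = 23046
  warm the meltwater: 288.42 T
  seawater: 2082.8(T − 31)
2371.2 T = 64566 − 23046 = 41520
T ≈ 17.51 °C. Since T > 0 °C, the all-ice-melts assumption holds.

T_f ≈ 17.5 °C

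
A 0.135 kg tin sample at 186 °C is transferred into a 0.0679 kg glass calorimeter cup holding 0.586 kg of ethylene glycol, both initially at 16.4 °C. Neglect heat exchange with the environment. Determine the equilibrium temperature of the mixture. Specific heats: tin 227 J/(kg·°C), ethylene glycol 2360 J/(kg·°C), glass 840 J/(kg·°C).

T_f ≈ 19.9 °C

T_f is the heat-capacity-weighted average of the initial temperatures:
T_f = (30.65×186 + 1383×16.4 + 57.04×16.4) / (30.65 + 1383 + 57.04)
    = 29316 / 1470.6 ≈ 19.93 °C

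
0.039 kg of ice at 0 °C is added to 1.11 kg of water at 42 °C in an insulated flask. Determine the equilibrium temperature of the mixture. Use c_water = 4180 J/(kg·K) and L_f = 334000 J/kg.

Heat gained plus heat lost sum to zero:
latent heat to melt: 0.039·334000 = 13026
  meltwater 0→T: 0.039·4180·T = 163.02 T
  water: 4639.8(T − 42)
4802.8 T = 194872 − 13026 = 181846
T ≈ 37.86 °C. Since T > 0 °C, the all-ice-melts assumption holds.

T_f ≈ 37.9 °C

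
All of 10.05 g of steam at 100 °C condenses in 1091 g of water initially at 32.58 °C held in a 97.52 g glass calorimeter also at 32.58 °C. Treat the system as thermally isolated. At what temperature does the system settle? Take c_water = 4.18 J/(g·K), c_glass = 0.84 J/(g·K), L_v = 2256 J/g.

T_f ≈ 38.0 °C

Taking heat into each body as positive, Σ m c ΔT = 0:
condense steam: −10.05×2256 = −22673
  condensed water 100 °C→T: 42.01(T − 100)
  water warms: 1091×4.18×(T − 32.58) = 4560.4(T − 32.58)
  cup: 81.92(T − 32.58)
4684.3 T = 22673 + 4200.9 + 151246 = 178120
T ≈ 38.02 °C, under the boiling point, so the assumption holds.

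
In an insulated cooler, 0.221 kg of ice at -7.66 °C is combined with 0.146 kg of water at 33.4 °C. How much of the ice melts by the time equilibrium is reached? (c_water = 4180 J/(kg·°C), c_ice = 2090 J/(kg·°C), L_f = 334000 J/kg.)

Water can give up m c ΔT = 0.146·4180·33.4 = 20383 J before reaching 0 °C.
Warming the ice to 0 °C takes 0.221·2090·7.66 = 3538.1 J, leaving 16845 J for melting.
Melting all 0.221 kg of ice would need 0.221·334000 = 73814 J.
Since 16845 < 73814 J, not all the ice melts; equilibrium is at 0 °C.
m_melted·334000 = 16845  ⇒  m_melted ≈ 0.05043 kg.

m_melted ≈ 0.0504 kg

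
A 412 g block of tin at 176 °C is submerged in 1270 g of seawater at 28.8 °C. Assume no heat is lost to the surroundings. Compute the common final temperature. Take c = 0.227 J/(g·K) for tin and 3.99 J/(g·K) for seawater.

|Q_tin| = |Q_seawater|:
412*0.227*(176 − T) = 1270*3.99*(T − 28.8)
93.52(176 − T) = 5067.3(T − 28.8)
5160.8 T = 162398  ⇒  T ≈ 31.47 °C

T_f ≈ 31.5 °C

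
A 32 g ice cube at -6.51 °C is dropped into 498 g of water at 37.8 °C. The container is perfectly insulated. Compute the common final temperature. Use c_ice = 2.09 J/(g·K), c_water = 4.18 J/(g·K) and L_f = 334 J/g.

T_f ≈ 30.5 °C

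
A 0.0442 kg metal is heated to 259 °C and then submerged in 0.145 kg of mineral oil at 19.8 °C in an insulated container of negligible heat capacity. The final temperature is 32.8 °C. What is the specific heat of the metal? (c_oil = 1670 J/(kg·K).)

c ≈ 315 J/(kg·K)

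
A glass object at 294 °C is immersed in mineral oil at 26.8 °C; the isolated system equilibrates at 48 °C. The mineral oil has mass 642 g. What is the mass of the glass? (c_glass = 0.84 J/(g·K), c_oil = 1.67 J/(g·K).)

m ≈ 110 g

Heat lost by the glass = heat gained by the oil:
m×0.84×(294 − 48) = 642×1.67×(48 − 26.8)
206.64 m = 22729  ⇒  m ≈ 110 g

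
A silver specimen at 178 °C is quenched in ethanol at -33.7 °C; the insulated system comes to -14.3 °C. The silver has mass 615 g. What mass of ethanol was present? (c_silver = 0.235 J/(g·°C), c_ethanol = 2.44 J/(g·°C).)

m ≈ 587 g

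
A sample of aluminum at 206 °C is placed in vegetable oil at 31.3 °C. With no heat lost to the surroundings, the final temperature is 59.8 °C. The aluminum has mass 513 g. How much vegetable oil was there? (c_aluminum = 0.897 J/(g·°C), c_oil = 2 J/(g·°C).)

m ≈ 1180 g

|Q_aluminum| = |Q_oil|:
513·0.897·(206 − 59.8) = m·2·(59.8 − 31.3)
57 m = 67276  ⇒  m ≈ 1180 g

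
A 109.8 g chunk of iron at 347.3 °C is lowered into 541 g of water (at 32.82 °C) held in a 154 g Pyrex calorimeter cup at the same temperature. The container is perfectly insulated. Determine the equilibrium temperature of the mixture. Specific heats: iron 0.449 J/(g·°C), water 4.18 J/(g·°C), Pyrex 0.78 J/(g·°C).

T_f = Σ m_i c_i T_i / Σ m_i c_i:
T_f = (49.3×347.3 + 2261.4×32.82 + 120.12×32.82) / (49.3 + 2261.4 + 120.12)
    = 95283 / 2430.8 ≈ 39.20 °C

T_f ≈ 39.2 °C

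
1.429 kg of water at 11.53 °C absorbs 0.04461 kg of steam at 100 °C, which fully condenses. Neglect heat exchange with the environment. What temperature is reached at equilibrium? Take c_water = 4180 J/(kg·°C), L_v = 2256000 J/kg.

Setting the total heat transfer to zero:
steam→water at 100 °C releases m L_v = 0.04461×2256000 = 100640; condensed water 100 °C→T: 186.47(T − 100); water warms: 1.429×4180×(T − 11.53) = 5973.2(T − 11.53)
6159.7 T = 100640 + 18647 + 68871 = 188158
T ≈ 30.55 °C — below 100 °C, confirming all the steam condensed.

T_f ≈ 30.5 °C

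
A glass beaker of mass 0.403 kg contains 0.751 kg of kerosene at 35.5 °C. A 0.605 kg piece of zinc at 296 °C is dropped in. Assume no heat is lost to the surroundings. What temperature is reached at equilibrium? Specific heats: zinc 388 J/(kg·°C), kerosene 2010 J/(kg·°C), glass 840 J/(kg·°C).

T_f ≈ 64.9 °C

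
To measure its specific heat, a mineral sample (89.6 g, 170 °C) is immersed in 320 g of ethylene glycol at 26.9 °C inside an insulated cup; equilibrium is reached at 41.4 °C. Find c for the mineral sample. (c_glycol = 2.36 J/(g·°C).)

Energy conservation, ΣQ = 0:
89.6×c×(41.4 − 170) + 320×2.36×(41.4 − 26.9) = 0
-11523 c = -10950
c = -10950/-11523 ≈ 0.9503 J/(g·°C)

c ≈ 0.95 J/(g·°C)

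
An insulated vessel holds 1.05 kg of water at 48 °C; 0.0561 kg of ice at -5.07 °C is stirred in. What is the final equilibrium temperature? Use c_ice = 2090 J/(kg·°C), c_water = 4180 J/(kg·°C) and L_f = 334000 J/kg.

Net heat exchanged in the isolated system is zero:
warm ice to 0 °C: 0.0561×2090×(0 − (-5.07)) = 594.45
  latent heat to melt: 0.0561×334000 = 18737
  meltwater 0→T: 0.0561×4180×T = 234.5 T
  water: 4389(T − 48)
4623.5 T = 210672 − 19332 = 191340
T ≈ 41.38 °C — above 0 °C, consistent with complete melting.

T_f ≈ 41.4 °C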